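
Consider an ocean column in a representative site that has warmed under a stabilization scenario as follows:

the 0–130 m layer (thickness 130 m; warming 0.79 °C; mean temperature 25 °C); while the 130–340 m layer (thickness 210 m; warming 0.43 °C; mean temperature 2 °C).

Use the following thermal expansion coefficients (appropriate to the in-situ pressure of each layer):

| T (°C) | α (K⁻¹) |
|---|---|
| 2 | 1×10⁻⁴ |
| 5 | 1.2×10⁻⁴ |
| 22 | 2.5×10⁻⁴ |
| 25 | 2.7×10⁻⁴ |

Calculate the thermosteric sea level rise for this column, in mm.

Layer 1 at 25 °C → α = 2.7×10⁻⁴ K⁻¹
Layer 2 at 2 °C → α = 1×10⁻⁴ K⁻¹
0–130 m: 0.79 × 130 × 2.7×10⁻⁴ = 0.027729 m
210 × 0.43 × 1×10⁻⁴ = 0.00903 m
Δh = 0.027729 + 0.00903 = 0.036759 m

Δh = 36.8 mm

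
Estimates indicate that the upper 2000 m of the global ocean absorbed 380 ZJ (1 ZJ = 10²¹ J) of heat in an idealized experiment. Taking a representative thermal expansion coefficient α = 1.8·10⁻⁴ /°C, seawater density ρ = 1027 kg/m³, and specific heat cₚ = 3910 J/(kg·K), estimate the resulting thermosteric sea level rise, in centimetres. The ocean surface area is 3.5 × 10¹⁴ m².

Per unit area: Q = 380×10²¹ / (3.5×10¹⁴) ≈ 1.086×10⁹ J/m²
Δh = αQ/(ρcₚ) = 1.8×10⁻⁴ × 1.086×10⁹ / (1027 × 3910) ≈ 0.048681 m

4.9 cm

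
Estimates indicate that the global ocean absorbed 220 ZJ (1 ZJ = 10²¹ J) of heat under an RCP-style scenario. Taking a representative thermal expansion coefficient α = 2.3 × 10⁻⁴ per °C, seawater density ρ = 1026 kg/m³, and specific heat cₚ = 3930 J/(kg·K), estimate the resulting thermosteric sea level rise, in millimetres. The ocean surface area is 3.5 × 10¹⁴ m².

about 36 mm

Per unit area: Q = 220×10²¹ / (3.5×10¹⁴) ≈ 6.286×10⁸ J/m²
Δh = αQ/(ρcₚ) = 2.3×10⁻⁴ × 6.286×10⁸ / (1026 × 3930) ≈ 0.035856 m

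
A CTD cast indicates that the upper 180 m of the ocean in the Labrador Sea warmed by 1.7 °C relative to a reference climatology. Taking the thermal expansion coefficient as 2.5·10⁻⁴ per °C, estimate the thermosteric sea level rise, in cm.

Δh = αΔT·H = 2.5×10⁻⁴ × 1.7 × 180 = 0.07650 m

Δh ≈ 7.65 cm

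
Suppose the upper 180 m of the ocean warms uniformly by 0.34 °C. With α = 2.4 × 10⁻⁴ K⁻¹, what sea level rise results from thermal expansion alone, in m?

Δh ≈ 0.015 m

Δh = αΔT·H = 2.4×10⁻⁴ × 0.34 × 180 = 0.014688 m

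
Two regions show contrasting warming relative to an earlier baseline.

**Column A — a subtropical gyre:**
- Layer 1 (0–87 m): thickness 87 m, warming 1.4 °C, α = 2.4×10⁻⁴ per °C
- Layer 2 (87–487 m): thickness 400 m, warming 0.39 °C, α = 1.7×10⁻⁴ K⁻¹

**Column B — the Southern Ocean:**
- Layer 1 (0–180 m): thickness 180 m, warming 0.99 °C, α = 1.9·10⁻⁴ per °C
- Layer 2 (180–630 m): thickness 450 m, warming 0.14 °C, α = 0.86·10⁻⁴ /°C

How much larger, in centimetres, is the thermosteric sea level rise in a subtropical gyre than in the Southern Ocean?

Δh_A − Δh_B ≈ 1.6 cm

A 0–87 m: 87 × 2.4×10⁻⁴ × 1.4 = 0.029232 m
A Layer 2: 400 × 1.7×10⁻⁴ × 0.39 = 0.02652 m
A total: 0.055752 m
B Layer 1: 180 × 0.99 × 1.9×10⁻⁴ = 0.033858 m
B 450 × 0.14 × 0.86×10⁻⁴ = 0.005418 m
B total: 0.039276 m
Difference: 0.055752 − 0.039276 = 0.016476 m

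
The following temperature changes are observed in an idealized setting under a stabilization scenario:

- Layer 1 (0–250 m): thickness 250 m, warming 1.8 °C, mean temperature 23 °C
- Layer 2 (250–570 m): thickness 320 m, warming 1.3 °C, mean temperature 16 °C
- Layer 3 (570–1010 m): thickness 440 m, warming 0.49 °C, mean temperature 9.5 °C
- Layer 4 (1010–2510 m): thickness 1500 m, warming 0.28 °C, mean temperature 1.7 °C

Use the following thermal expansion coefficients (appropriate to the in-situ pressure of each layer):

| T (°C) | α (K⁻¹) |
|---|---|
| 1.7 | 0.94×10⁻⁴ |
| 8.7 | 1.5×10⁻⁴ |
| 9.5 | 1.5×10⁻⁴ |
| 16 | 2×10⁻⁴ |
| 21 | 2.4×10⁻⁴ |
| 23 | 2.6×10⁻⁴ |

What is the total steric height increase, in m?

0.272 m

Layer 1 at 23 °C → α = 2.6×10⁻⁴ K⁻¹
Layer 2 at 16 °C → α = 2×10⁻⁴ K⁻¹
Layer 3 at 9.5 °C → α = 1.5×10⁻⁴ K⁻¹
Layer 4 at 1.7 °C → α = 0.94×10⁻⁴ K⁻¹
0–250 m: 2.6×10⁻⁴ × 1.8 × 250 = 0.11700 m
Layer 2: 2×10⁻⁴ × 1.3 × 320 = 0.08320 m
0.49 × 440 × 1.5×10⁻⁴ = 0.03234 m
1500 × 0.28 × 0.94×10⁻⁴ = 0.03948 m
Δh = 0.11700 + 0.08320 + 0.03234 + 0.03948 = 0.27202 m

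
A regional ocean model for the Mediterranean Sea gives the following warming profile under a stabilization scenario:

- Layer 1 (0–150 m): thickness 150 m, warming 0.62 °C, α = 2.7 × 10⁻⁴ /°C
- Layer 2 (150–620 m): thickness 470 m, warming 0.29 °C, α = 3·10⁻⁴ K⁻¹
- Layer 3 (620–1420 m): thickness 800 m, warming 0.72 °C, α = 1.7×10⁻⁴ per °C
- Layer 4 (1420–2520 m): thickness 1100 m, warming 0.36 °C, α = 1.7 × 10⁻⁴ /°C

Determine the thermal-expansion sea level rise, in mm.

2.7×10⁻⁴ × 150 × 0.62 = 0.02511 m
0.29 × 3×10⁻⁴ × 470 = 0.04089 m
Layer 3: 1.7×10⁻⁴ × 800 × 0.72 = 0.09792 m
1420–2520 m: 1.7×10⁻⁴ × 1100 × 0.36 = 0.06732 m
Δh = 0.02511 + 0.04089 + 0.09792 + 0.06732 = 0.23124 m

231 mm of thermosteric rise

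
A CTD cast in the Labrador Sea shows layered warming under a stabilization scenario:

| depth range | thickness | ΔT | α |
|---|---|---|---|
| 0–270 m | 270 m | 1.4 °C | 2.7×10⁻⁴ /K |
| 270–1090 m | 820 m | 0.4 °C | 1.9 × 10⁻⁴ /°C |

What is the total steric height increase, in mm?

1.4 × 2.7×10⁻⁴ × 270 = 0.10206 m
Layer 2: 820 × 0.4 × 1.9×10⁻⁴ = 0.06232 m
Δh = 0.10206 + 0.06232 = 0.16438 m ≈ 160 mm

160 mm of thermosteric rise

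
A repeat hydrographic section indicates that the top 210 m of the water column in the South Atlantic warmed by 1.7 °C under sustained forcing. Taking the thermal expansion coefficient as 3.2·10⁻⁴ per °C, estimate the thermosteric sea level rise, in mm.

Δh = αΔT·H = 3.2×10⁻⁴ × 1.7 × 210 = 0.11424 m

about 114 mm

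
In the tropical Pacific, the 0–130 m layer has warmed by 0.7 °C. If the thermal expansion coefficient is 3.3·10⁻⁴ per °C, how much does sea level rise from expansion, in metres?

Δh = αΔT·H = 3.3×10⁻⁴ × 0.7 × 130 = 0.03003 m

0.030 m of thermosteric rise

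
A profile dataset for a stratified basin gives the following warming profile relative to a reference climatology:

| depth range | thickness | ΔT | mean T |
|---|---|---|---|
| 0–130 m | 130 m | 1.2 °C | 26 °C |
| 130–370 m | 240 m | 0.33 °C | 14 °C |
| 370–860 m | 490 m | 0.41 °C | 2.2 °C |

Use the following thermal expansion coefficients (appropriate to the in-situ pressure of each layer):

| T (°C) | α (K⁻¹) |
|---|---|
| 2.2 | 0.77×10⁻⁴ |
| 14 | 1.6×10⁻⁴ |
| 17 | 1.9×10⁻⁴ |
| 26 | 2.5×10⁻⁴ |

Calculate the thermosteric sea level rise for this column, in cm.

Layer 1 at 26 °C → α = 2.5×10⁻⁴ K⁻¹
Layer 2 at 14 °C → α = 1.6×10⁻⁴ K⁻¹
Layer 3 at 2.2 °C → α = 0.77×10⁻⁴ K⁻¹
Layer 1: 130 × 1.2 × 2.5×10⁻⁴ = 0.03900 m
Layer 2: 240 × 1.6×10⁻⁴ × 0.33 = 0.012672 m
Layer 3: 0.41 × 0.77×10⁻⁴ × 490 = 0.0154693 m
Δh = 0.03900 + 0.012672 + 0.0154693 = 0.0671413 m

6.71 cm of thermosteric rise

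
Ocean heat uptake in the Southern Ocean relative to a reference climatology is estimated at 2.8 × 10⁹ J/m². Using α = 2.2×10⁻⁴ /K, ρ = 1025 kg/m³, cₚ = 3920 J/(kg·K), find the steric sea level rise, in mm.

Δh = αQ/(ρcₚ) = 2.2×10⁻⁴ × 2.8×10⁹ / (1025 × 3920) ≈ 0.15331 m

153 mm of thermosteric rise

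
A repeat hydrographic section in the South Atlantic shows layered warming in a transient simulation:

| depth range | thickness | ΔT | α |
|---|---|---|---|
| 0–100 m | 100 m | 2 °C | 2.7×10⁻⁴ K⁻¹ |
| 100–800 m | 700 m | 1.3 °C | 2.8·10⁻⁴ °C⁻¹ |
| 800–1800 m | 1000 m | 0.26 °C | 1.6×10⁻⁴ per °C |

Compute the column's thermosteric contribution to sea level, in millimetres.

350 mm

0–100 m: 2.7×10⁻⁴ × 100 × 2 = 0.05400 m
700 × 2.8×10⁻⁴ × 1.3 = 0.25480 m
800–1800 m: 1000 × 0.26 × 1.6×10⁻⁴ = 0.04160 m
Δh = 0.05400 + 0.25480 + 0.04160 = 0.35040 m ≈ 350 mm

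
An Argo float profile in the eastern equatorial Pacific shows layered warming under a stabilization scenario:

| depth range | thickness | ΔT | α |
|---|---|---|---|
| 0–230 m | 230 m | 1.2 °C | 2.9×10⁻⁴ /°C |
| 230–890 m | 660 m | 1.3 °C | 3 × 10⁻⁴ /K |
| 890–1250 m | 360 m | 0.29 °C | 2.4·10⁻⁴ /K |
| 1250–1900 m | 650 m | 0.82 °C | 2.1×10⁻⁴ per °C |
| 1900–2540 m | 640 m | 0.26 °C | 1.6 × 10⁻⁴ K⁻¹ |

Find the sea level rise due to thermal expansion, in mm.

about 500 mm

0–230 m: 1.2 × 2.9×10⁻⁴ × 230 = 0.08004 m
660 × 3×10⁻⁴ × 1.3 = 0.25740 m
Layer 3: 360 × 0.29 × 2.4×10⁻⁴ = 0.025056 m
1250–1900 m: 650 × 2.1×10⁻⁴ × 0.82 = 0.11193 m
Layer 5: 1.6×10⁻⁴ × 640 × 0.26 = 0.026624 m
Δh = 0.08004 + 0.25740 + 0.025056 + 0.11193 + 0.026624 = 0.50105 m ≈ 500 mm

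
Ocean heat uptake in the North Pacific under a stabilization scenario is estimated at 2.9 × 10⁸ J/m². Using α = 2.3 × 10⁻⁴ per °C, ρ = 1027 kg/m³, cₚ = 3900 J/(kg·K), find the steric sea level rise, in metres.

Δh = αQ/(ρcₚ) = 2.3×10⁻⁴ × 2.9×10⁸ / (1027 × 3900) ≈ 0.016653 m

about 0.017 m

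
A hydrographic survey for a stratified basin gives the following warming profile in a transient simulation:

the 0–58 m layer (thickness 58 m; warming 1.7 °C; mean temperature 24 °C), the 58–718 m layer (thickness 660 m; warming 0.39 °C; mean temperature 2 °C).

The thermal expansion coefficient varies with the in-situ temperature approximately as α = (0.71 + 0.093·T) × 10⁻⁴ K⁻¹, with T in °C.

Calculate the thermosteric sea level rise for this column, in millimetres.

52 mm

Layer 1: α = (0.71 + 0.093×24)×10⁻⁴ = 2.942×10⁻⁴ K⁻¹
Layer 2: α = (0.71 + 0.093×2)×10⁻⁴ = 0.896×10⁻⁴ K⁻¹
0–58 m: 1.7 × 2.942×10⁻⁴ × 58 = 0.02900812 m
Layer 2: 660 × 0.896×10⁻⁴ × 0.39 = 0.02306304 m
Δh = 0.02900812 + 0.02306304 = 0.05207116 m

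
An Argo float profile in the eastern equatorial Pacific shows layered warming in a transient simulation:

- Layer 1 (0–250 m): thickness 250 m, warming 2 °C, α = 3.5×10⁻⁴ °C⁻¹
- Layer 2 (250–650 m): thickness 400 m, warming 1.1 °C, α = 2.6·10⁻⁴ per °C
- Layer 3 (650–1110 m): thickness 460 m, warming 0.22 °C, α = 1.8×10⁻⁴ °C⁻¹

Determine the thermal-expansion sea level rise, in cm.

250 × 2 × 3.5×10⁻⁴ = 0.17500 m
Layer 2: 1.1 × 400 × 2.6×10⁻⁴ = 0.11440 m
650–1110 m: 460 × 1.8×10⁻⁴ × 0.22 = 0.018216 m
Δh = 0.17500 + 0.11440 + 0.018216 = 0.307616 m

30.8 cm of thermosteric rise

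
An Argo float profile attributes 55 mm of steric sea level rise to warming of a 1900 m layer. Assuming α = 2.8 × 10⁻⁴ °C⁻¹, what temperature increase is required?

about 0.103 °C

ΔT = Δh/(αH) = 0.055 / (2.8×10⁻⁴ × 1900) ≈ 0.1034 °C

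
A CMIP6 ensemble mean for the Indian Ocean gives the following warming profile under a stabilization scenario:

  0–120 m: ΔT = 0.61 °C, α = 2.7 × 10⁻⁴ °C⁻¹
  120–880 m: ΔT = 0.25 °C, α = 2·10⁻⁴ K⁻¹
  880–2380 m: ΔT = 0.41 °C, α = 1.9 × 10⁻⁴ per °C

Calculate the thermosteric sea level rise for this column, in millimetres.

2.7×10⁻⁴ × 0.61 × 120 = 0.019764 m
760 × 0.25 × 2×10⁻⁴ = 0.03800 m
Layer 3: 1500 × 1.9×10⁻⁴ × 0.41 = 0.11685 m
Δh = 0.019764 + 0.03800 + 0.11685 = 0.174614 m

170 mm of thermosteric rise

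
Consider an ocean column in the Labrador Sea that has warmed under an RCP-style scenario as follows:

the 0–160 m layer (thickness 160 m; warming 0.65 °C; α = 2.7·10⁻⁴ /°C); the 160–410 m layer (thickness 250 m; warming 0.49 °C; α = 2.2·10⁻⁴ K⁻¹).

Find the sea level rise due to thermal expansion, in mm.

0–160 m: 0.65 × 160 × 2.7×10⁻⁴ = 0.02808 m
Layer 2: 2.2×10⁻⁴ × 250 × 0.49 = 0.02695 m
Δh = 0.02808 + 0.02695 = 0.05503 m

about 55.0 mm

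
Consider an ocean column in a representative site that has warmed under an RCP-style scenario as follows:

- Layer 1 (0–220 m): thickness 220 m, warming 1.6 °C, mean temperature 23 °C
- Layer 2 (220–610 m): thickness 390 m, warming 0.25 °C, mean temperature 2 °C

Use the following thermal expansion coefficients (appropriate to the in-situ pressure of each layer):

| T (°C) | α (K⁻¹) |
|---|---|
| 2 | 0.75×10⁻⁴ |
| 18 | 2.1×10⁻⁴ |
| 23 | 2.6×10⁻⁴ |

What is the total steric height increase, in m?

Layer 1 at 23 °C → α = 2.6×10⁻⁴ K⁻¹
Layer 2 at 2 °C → α = 0.75×10⁻⁴ K⁻¹
0–220 m: 220 × 1.6 × 2.6×10⁻⁴ = 0.09152 m
Layer 2: 0.75×10⁻⁴ × 0.25 × 390 = 0.0073125 m
Δh = 0.09152 + 0.0073125 = 0.0988325 m

Δh = 0.099 m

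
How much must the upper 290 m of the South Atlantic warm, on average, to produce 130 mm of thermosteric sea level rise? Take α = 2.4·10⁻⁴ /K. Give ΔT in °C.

ΔT = Δh/(αH) = 0.13 / (2.4×10⁻⁴ × 290) ≈ 1.868 °C

about 1.87 °C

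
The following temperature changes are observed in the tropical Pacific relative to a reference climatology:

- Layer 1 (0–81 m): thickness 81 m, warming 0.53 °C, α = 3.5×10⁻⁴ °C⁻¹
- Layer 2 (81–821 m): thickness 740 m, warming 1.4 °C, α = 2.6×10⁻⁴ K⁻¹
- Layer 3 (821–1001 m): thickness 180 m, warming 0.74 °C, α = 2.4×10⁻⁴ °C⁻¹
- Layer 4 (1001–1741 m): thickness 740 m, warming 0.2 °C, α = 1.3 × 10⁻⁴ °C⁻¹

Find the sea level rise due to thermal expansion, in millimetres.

0–81 m: 3.5×10⁻⁴ × 0.53 × 81 = 0.0150255 m
740 × 1.4 × 2.6×10⁻⁴ = 0.26936 m
Layer 3: 180 × 0.74 × 2.4×10⁻⁴ = 0.031968 m
Layer 4: 1.3×10⁻⁴ × 0.2 × 740 = 0.01924 m
Δh = 0.0150255 + 0.26936 + 0.031968 + 0.01924 = 0.3355935 m

Δh ≈ 340 mm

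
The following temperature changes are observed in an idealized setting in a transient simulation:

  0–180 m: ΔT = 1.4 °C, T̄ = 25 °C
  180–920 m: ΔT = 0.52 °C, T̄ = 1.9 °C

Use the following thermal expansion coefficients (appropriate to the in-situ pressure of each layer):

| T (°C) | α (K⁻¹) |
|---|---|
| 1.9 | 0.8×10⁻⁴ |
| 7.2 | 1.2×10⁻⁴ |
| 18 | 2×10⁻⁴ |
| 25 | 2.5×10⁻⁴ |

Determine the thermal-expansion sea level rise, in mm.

93.8 mm

Layer 1 at 25 °C → α = 2.5×10⁻⁴ K⁻¹
Layer 2 at 1.9 °C → α = 0.8×10⁻⁴ K⁻¹
0–180 m: 180 × 2.5×10⁻⁴ × 1.4 = 0.06300 m
Layer 2: 0.52 × 740 × 0.8×10⁻⁴ = 0.030784 m
Δh = 0.06300 + 0.030784 = 0.093784 m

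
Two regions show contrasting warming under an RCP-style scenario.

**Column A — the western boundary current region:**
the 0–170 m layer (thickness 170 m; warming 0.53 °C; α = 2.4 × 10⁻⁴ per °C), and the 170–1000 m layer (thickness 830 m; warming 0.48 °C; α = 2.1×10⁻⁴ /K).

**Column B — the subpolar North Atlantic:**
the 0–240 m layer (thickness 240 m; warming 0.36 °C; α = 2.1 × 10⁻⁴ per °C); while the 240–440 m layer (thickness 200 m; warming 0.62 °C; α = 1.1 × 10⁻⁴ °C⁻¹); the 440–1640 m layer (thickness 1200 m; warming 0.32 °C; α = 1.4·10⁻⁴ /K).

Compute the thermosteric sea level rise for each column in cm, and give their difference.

A Layer 1: 170 × 0.53 × 2.4×10⁻⁴ = 0.021624 m
A Layer 2: 2.1×10⁻⁴ × 0.48 × 830 = 0.083664 m
A total: 0.105288 m
B 240 × 2.1×10⁻⁴ × 0.36 = 0.018144 m
B Layer 2: 0.62 × 1.1×10⁻⁴ × 200 = 0.01364 m
B 440–1640 m: 1.4×10⁻⁴ × 0.32 × 1200 = 0.05376 m
B total: 0.085544 m
Difference: 0.105288 − 0.085544 = 0.019744 m

A: 10.5 cm; B: 8.55 cm; difference 1.97 cm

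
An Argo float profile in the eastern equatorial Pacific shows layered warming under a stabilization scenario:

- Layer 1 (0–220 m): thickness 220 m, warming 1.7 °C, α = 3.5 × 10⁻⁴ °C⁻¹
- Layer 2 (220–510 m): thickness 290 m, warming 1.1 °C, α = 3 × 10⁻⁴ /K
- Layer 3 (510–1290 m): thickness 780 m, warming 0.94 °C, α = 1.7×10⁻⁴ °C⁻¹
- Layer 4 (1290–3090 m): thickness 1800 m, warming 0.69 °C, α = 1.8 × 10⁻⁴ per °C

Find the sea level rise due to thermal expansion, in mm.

about 575 mm

Layer 1: 220 × 3.5×10⁻⁴ × 1.7 = 0.13090 m
Layer 2: 290 × 3×10⁻⁴ × 1.1 = 0.09570 m
Layer 3: 780 × 1.7×10⁻⁴ × 0.94 = 0.124644 m
0.69 × 1800 × 1.8×10⁻⁴ = 0.22356 m
Δh = 0.13090 + 0.09570 + 0.124644 + 0.22356 = 0.574804 m ≈ 575 mm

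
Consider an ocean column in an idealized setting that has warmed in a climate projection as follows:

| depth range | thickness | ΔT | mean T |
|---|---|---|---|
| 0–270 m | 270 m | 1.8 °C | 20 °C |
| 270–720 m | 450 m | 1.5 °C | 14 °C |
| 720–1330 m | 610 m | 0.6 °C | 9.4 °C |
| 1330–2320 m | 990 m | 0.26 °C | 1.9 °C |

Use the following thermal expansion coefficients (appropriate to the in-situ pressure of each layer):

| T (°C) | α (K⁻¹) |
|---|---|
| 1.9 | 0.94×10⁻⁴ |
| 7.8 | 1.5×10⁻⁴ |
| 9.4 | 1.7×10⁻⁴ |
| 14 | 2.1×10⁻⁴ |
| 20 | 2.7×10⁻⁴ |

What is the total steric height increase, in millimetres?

about 359 mm

Layer 1 at 20 °C → α = 2.7×10⁻⁴ K⁻¹
Layer 2 at 14 °C → α = 2.1×10⁻⁴ K⁻¹
Layer 3 at 9.4 °C → α = 1.7×10⁻⁴ K⁻¹
Layer 4 at 1.9 °C → α = 0.94×10⁻⁴ K⁻¹
2.7×10⁻⁴ × 270 × 1.8 = 0.13122 m
450 × 1.5 × 2.1×10⁻⁴ = 0.14175 m
Layer 3: 1.7×10⁻⁴ × 610 × 0.6 = 0.06222 m
1330–2320 m: 0.94×10⁻⁴ × 990 × 0.26 = 0.0241956 m
Δh = 0.13122 + 0.14175 + 0.06222 + 0.0241956 = 0.3593856 m ≈ 359 mm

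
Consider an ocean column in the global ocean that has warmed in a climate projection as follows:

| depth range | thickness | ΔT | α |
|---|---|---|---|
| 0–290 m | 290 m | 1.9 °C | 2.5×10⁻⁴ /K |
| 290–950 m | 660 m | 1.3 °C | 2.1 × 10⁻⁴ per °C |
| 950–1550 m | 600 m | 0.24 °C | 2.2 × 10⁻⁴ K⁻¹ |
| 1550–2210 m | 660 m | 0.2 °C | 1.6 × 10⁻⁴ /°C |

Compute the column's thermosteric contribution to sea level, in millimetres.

Δh = 370 mm

1.9 × 2.5×10⁻⁴ × 290 = 0.13775 m
290–950 m: 660 × 2.1×10⁻⁴ × 1.3 = 0.18018 m
600 × 2.2×10⁻⁴ × 0.24 = 0.03168 m
1550–2210 m: 0.2 × 1.6×10⁻⁴ × 660 = 0.02112 m
Δh = 0.13775 + 0.18018 + 0.03168 + 0.02112 = 0.37073 m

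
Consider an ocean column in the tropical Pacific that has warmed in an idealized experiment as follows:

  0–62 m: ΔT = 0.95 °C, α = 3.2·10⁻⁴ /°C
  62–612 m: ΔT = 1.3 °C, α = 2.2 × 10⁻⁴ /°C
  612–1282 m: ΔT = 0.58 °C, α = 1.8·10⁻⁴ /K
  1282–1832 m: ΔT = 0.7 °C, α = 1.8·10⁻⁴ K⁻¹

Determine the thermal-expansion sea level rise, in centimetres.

0–62 m: 62 × 3.2×10⁻⁴ × 0.95 = 0.018848 m
1.3 × 2.2×10⁻⁴ × 550 = 0.15730 m
Layer 3: 1.8×10⁻⁴ × 0.58 × 670 = 0.069948 m
1282–1832 m: 0.7 × 1.8×10⁻⁴ × 550 = 0.06930 m
Δh = 0.018848 + 0.15730 + 0.069948 + 0.06930 = 0.315396 m

Δh = 31.5 cm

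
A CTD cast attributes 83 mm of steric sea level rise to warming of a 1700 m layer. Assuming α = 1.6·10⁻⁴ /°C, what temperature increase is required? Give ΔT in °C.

about 0.31 °C

ΔT = Δh/(αH) = 0.083 / (1.6×10⁻⁴ × 1700) ≈ 0.3051 °C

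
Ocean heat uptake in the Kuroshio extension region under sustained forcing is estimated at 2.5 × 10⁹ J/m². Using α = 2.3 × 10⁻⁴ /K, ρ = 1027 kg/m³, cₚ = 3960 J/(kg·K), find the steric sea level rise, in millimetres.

Δh = αQ/(ρcₚ) = 2.3×10⁻⁴ × 2.5×10⁹ / (1027 × 3960) ≈ 0.14138 m

Δh ≈ 140 mm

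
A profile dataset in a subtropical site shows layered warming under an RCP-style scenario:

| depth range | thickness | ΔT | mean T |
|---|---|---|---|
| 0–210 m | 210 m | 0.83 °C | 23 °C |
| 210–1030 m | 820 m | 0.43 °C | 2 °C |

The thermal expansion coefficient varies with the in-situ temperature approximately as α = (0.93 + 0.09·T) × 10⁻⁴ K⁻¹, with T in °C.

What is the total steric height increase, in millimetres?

Δh ≈ 91 mm

Layer 1: α = (0.93 + 0.09×23)×10⁻⁴ = 3×10⁻⁴ K⁻¹
Layer 2: α = (0.93 + 0.09×2)×10⁻⁴ = 1.11×10⁻⁴ K⁻¹
0–210 m: 210 × 3×10⁻⁴ × 0.83 = 0.05229 m
Layer 2: 820 × 0.43 × 1.11×10⁻⁴ = 0.0391386 m
Δh = 0.05229 + 0.0391386 = 0.0914286 m ≈ 91 mm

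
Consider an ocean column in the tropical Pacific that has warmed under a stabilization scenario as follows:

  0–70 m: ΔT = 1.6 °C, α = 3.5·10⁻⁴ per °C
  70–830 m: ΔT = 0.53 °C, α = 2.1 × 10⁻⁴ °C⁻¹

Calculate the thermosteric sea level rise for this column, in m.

0–70 m: 3.5×10⁻⁴ × 70 × 1.6 = 0.03920 m
760 × 2.1×10⁻⁴ × 0.53 = 0.084588 m
Δh = 0.03920 + 0.084588 = 0.123788 m

Δh = 0.124 m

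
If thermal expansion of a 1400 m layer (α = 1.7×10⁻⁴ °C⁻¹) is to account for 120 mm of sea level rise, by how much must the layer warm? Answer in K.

about 0.504 K

ΔT = Δh/(αH) = 0.12 / (1.7×10⁻⁴ × 1400) ≈ 0.5042 K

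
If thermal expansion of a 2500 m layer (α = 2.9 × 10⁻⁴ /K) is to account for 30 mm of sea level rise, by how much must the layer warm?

ΔT = Δh/(αH) = 0.03 / (2.9×10⁻⁴ × 2500) ≈ 0.04138 K

ΔT ≈ 0.0414 K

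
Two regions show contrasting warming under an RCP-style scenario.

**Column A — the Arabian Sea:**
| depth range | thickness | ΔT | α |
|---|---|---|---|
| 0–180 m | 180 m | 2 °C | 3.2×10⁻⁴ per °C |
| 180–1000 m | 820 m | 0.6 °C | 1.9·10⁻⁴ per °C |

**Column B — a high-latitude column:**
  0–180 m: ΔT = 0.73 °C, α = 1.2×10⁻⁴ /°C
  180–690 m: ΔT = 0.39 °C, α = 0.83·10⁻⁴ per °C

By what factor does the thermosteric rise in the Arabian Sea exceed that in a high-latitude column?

A Layer 1: 3.2×10⁻⁴ × 2 × 180 = 0.11520 m
A 180–1000 m: 1.9×10⁻⁴ × 0.6 × 820 = 0.09348 m
A total: 0.20868 m
B Layer 1: 180 × 0.73 × 1.2×10⁻⁴ = 0.015768 m
B 180–690 m: 510 × 0.39 × 0.83×10⁻⁴ = 0.0165087 m
B total: 0.0322767 m
Ratio: 0.20868 / 0.0322767 ≈ 6.465

6.5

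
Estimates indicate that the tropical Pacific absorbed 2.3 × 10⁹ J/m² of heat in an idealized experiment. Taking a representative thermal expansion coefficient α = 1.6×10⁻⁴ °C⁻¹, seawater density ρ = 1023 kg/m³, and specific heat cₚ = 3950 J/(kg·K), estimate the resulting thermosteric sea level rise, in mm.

Δh = αQ/(ρcₚ) = 1.6×10⁻⁴ × 2.3×10⁹ / (1023 × 3950) ≈ 0.09107 m

Δh ≈ 91.1 mm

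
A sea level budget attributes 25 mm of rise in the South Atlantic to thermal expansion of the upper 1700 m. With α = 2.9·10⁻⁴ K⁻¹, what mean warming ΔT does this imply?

ΔT = Δh/(αH) = 0.025 / (2.9×10⁻⁴ × 1700) ≈ 0.05071 °C

ΔT ≈ 0.0507 °C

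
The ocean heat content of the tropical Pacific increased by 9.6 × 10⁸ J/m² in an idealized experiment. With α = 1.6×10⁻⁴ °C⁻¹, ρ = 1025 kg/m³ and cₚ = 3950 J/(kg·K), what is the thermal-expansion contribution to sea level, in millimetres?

Δh = 37.9 mm

Δh = αQ/(ρcₚ) = 1.6×10⁻⁴ × 9.6×10⁸ / (1025 × 3950) ≈ 0.037938 m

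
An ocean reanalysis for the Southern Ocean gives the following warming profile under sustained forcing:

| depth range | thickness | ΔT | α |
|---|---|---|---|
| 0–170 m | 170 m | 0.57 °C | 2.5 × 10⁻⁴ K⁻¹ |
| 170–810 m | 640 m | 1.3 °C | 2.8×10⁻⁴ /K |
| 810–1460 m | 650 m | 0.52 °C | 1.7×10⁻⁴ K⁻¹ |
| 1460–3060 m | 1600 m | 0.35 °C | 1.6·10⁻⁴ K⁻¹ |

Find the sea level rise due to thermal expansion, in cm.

170 × 2.5×10⁻⁴ × 0.57 = 0.024225 m
2.8×10⁻⁴ × 1.3 × 640 = 0.23296 m
650 × 0.52 × 1.7×10⁻⁴ = 0.05746 m
Layer 4: 1.6×10⁻⁴ × 0.35 × 1600 = 0.08960 m
Δh = 0.024225 + 0.23296 + 0.05746 + 0.08960 = 0.404245 m ≈ 40.4 cm

about 40.4 cm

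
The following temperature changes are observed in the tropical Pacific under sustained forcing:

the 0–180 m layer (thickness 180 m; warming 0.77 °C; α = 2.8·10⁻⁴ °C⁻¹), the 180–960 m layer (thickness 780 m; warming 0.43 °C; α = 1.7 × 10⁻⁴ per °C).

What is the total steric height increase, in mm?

180 × 2.8×10⁻⁴ × 0.77 = 0.038808 m
Layer 2: 780 × 0.43 × 1.7×10⁻⁴ = 0.057018 m
Δh = 0.038808 + 0.057018 = 0.095826 m

Δh ≈ 95.8 mm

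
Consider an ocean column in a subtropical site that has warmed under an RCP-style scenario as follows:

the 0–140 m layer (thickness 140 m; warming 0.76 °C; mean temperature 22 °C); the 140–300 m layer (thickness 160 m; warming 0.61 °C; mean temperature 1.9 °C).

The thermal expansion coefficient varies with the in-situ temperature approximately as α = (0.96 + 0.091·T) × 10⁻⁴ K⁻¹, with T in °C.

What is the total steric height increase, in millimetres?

Layer 1: α = (0.96 + 0.091×22)×10⁻⁴ = 2.962×10⁻⁴ K⁻¹
Layer 2: α = (0.96 + 0.091×1.9)×10⁻⁴ = 1.1329×10⁻⁴ K⁻¹
2.962×10⁻⁴ × 0.76 × 140 = 0.03151568 m
1.1329×10⁻⁴ × 160 × 0.61 = 0.011057104 m
Δh = 0.03151568 + 0.011057104 = 0.042572784 m

Δh ≈ 42.6 mm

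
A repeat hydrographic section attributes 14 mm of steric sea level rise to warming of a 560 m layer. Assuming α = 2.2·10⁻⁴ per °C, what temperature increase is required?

ΔT = Δh/(αH) = 0.014 / (2.2×10⁻⁴ × 560) ≈ 0.1136 K

ΔT ≈ 0.114 K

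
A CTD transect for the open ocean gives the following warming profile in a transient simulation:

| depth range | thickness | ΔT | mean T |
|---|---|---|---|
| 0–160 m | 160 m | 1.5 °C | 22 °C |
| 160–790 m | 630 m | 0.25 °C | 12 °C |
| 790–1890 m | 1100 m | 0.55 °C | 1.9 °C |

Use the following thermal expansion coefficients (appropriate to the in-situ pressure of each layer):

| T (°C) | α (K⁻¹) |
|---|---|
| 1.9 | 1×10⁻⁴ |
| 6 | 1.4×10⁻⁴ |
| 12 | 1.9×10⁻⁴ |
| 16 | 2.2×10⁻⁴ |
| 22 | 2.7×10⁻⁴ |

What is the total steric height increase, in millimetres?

Layer 1 at 22 °C → α = 2.7×10⁻⁴ K⁻¹
Layer 2 at 12 °C → α = 1.9×10⁻⁴ K⁻¹
Layer 3 at 1.9 °C → α = 1×10⁻⁴ K⁻¹
0–160 m: 2.7×10⁻⁴ × 160 × 1.5 = 0.06480 m
Layer 2: 1.9×10⁻⁴ × 630 × 0.25 = 0.029925 m
1100 × 0.55 × 1×10⁻⁴ = 0.06050 m
Δh = 0.06480 + 0.029925 + 0.06050 = 0.155225 m

about 155 mm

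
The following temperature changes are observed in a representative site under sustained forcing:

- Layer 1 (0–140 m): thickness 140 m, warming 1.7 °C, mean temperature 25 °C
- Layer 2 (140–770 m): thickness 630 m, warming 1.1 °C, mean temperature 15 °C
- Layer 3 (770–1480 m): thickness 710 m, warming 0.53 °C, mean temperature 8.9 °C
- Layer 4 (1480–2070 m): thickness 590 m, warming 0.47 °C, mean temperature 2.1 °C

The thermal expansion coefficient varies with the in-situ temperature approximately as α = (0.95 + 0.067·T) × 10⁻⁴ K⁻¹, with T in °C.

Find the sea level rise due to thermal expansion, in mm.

Layer 1: α = (0.95 + 0.067×25)×10⁻⁴ = 2.625×10⁻⁴ K⁻¹
Layer 2: α = (0.95 + 0.067×15)×10⁻⁴ = 1.955×10⁻⁴ K⁻¹
Layer 3: α = (0.95 + 0.067×8.9)×10⁻⁴ = 1.5463×10⁻⁴ K⁻¹
Layer 4: α = (0.95 + 0.067×2.1)×10⁻⁴ = 1.0907×10⁻⁴ K⁻¹
Layer 1: 1.7 × 140 × 2.625×10⁻⁴ = 0.062475 m
140–770 m: 1.955×10⁻⁴ × 630 × 1.1 = 0.1354815 m
770–1480 m: 1.5463×10⁻⁴ × 710 × 0.53 = 0.058187269 m
Layer 4: 590 × 0.47 × 1.0907×10⁻⁴ = 0.030245111 m
Δh = 0.062475 + 0.1354815 + 0.058187269 + 0.030245111 = 0.28638888 m

about 286 mm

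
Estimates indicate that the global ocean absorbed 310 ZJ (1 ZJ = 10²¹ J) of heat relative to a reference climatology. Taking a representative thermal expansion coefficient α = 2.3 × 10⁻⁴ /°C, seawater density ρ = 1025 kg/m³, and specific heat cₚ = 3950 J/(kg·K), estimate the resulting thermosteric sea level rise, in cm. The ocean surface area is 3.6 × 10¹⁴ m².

Per unit area: Q = 310×10²¹ / (3.6×10¹⁴) ≈ 8.611×10⁸ J/m²
Δh = αQ/(ρcₚ) = 2.3×10⁻⁴ × 8.611×10⁸ / (1025 × 3950) ≈ 0.048917 m

4.89 cm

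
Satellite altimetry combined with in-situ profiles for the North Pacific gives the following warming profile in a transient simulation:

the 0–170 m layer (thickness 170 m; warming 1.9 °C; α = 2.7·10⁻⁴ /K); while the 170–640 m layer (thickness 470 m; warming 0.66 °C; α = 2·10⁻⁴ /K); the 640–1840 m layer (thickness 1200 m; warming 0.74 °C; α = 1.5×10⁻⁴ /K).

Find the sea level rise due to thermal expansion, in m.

170 × 1.9 × 2.7×10⁻⁴ = 0.08721 m
470 × 0.66 × 2×10⁻⁴ = 0.06204 m
0.74 × 1200 × 1.5×10⁻⁴ = 0.13320 m
Δh = 0.08721 + 0.06204 + 0.13320 = 0.28245 m ≈ 0.282 m

0.282 m of thermosteric rise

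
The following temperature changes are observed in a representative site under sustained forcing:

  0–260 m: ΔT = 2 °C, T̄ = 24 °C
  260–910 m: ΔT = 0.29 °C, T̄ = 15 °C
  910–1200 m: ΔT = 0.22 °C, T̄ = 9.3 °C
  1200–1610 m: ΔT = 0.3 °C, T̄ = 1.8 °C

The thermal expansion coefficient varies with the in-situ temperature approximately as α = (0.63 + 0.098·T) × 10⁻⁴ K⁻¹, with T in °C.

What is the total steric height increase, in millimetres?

214 mm

Layer 1: α = (0.63 + 0.098×24)×10⁻⁴ = 2.982×10⁻⁴ K⁻¹
Layer 2: α = (0.63 + 0.098×15)×10⁻⁴ = 2.1×10⁻⁴ K⁻¹
Layer 3: α = (0.63 + 0.098×9.3)×10⁻⁴ = 1.5414×10⁻⁴ K⁻¹
Layer 4: α = (0.63 + 0.098×1.8)×10⁻⁴ = 0.8064×10⁻⁴ K⁻¹
2 × 2.982×10⁻⁴ × 260 = 0.155064 m
Layer 2: 2.1×10⁻⁴ × 650 × 0.29 = 0.039585 m
Layer 3: 290 × 0.22 × 1.5414×10⁻⁴ = 0.009834132 m
Layer 4: 0.8064×10⁻⁴ × 410 × 0.3 = 0.00991872 m
Δh = 0.155064 + 0.039585 + 0.009834132 + 0.00991872 = 0.214401852 m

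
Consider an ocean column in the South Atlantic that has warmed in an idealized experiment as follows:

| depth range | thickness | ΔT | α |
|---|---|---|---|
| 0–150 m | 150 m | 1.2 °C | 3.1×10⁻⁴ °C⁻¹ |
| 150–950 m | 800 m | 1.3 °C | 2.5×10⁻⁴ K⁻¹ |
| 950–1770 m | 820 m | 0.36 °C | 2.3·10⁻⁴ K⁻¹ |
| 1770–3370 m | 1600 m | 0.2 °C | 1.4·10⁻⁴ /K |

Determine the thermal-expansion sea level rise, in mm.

Δh ≈ 428 mm

1.2 × 150 × 3.1×10⁻⁴ = 0.05580 m
Layer 2: 1.3 × 2.5×10⁻⁴ × 800 = 0.26000 m
2.3×10⁻⁴ × 0.36 × 820 = 0.067896 m
0.2 × 1600 × 1.4×10⁻⁴ = 0.04480 m
Δh = 0.05580 + 0.26000 + 0.067896 + 0.04480 = 0.428496 m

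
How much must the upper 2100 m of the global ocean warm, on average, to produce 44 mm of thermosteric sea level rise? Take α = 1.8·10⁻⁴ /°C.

ΔT = Δh/(αH) = 0.044 / (1.8×10⁻⁴ × 2100) ≈ 0.1164 °C

ΔT ≈ 0.116 °C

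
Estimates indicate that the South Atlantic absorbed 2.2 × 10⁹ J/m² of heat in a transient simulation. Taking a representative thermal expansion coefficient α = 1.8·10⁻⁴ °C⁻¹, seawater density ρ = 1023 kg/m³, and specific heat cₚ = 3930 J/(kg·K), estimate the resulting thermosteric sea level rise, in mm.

Δh = 98.5 mm

Δh = αQ/(ρcₚ) = 1.8×10⁻⁴ × 2.2×10⁹ / (1023 × 3930) ≈ 0.098498 m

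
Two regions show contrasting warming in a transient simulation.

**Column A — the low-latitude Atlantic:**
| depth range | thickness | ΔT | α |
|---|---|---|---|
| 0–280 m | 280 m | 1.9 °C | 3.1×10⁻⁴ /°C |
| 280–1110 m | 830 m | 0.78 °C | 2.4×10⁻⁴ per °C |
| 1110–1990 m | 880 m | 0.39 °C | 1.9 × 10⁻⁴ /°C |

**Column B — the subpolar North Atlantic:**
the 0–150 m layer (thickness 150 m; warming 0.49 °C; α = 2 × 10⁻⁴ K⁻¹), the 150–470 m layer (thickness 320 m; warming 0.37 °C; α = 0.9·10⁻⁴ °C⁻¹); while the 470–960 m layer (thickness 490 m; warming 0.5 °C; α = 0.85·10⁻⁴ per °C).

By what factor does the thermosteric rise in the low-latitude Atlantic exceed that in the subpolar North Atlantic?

A Layer 1: 3.1×10⁻⁴ × 1.9 × 280 = 0.16492 m
A 280–1110 m: 830 × 0.78 × 2.4×10⁻⁴ = 0.155376 m
A 0.39 × 880 × 1.9×10⁻⁴ = 0.065208 m
A total: 0.385504 m
B Layer 1: 0.49 × 150 × 2×10⁻⁴ = 0.01470 m
B Layer 2: 0.9×10⁻⁴ × 320 × 0.37 = 0.010656 m
B Layer 3: 0.5 × 490 × 0.85×10⁻⁴ = 0.020825 m
B total: 0.046181 m
Ratio: 0.385504 / 0.046181 ≈ 8.348

a factor of 8.3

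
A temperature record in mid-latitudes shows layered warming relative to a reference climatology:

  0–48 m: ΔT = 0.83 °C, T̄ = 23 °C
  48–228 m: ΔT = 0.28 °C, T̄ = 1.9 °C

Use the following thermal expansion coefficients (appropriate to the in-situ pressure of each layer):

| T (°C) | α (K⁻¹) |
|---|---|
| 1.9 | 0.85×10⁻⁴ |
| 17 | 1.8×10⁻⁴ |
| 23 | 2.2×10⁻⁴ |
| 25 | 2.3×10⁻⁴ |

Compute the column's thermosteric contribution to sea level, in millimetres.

about 13.0 mm

Layer 1 at 23 °C → α = 2.2×10⁻⁴ K⁻¹
Layer 2 at 1.9 °C → α = 0.85×10⁻⁴ K⁻¹
0–48 m: 48 × 2.2×10⁻⁴ × 0.83 = 0.0087648 m
48–228 m: 0.85×10⁻⁴ × 0.28 × 180 = 0.004284 m
Δh = 0.0087648 + 0.004284 = 0.0130488 m ≈ 13.0 mm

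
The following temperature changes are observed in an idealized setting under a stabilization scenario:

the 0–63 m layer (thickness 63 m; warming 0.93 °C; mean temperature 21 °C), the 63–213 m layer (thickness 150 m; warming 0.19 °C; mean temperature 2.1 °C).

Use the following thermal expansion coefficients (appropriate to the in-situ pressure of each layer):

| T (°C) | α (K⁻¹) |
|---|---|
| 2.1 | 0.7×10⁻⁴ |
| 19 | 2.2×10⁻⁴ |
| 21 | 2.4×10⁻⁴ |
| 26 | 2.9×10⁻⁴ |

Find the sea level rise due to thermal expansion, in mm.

Layer 1 at 21 °C → α = 2.4×10⁻⁴ K⁻¹
Layer 2 at 2.1 °C → α = 0.7×10⁻⁴ K⁻¹
2.4×10⁻⁴ × 63 × 0.93 = 0.0140616 m
150 × 0.7×10⁻⁴ × 0.19 = 0.001995 m
Δh = 0.0140616 + 0.001995 = 0.0160566 m ≈ 16.1 mm

Δh = 16.1 mm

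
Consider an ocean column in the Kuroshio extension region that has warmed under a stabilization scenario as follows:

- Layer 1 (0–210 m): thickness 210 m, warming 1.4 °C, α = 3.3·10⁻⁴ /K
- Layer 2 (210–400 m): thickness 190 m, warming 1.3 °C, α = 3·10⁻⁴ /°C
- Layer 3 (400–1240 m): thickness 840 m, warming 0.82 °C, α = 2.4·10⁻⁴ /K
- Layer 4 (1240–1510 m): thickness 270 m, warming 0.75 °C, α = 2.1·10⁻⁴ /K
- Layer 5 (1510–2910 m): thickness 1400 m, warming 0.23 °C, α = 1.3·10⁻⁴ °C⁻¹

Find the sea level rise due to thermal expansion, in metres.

0–210 m: 210 × 3.3×10⁻⁴ × 1.4 = 0.09702 m
190 × 3×10⁻⁴ × 1.3 = 0.07410 m
0.82 × 840 × 2.4×10⁻⁴ = 0.165312 m
1240–1510 m: 0.75 × 270 × 2.1×10⁻⁴ = 0.042525 m
Layer 5: 1.3×10⁻⁴ × 0.23 × 1400 = 0.04186 m
Δh = 0.09702 + 0.07410 + 0.165312 + 0.042525 + 0.04186 = 0.420817 m

0.421 m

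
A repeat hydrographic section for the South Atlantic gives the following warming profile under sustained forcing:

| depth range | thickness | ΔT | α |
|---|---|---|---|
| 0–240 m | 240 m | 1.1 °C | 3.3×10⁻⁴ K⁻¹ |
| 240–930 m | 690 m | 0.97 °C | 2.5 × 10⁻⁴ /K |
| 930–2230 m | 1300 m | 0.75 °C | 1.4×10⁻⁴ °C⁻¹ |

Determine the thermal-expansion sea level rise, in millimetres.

391 mm

Layer 1: 240 × 1.1 × 3.3×10⁻⁴ = 0.08712 m
2.5×10⁻⁴ × 0.97 × 690 = 0.167325 m
930–2230 m: 1.4×10⁻⁴ × 1300 × 0.75 = 0.13650 m
Δh = 0.08712 + 0.167325 + 0.13650 = 0.390945 m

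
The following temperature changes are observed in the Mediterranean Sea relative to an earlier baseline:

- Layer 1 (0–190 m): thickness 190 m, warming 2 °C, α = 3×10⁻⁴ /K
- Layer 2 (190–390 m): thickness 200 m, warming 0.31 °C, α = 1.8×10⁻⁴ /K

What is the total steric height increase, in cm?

13 cm of thermosteric rise

Layer 1: 190 × 3×10⁻⁴ × 2 = 0.11400 m
1.8×10⁻⁴ × 0.31 × 200 = 0.01116 m
Δh = 0.11400 + 0.01116 = 0.12516 m ≈ 13 cm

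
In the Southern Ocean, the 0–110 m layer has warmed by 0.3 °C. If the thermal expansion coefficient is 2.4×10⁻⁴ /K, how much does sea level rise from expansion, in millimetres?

Δh = αΔT·H = 2.4×10⁻⁴ × 0.3 × 110 = 0.00792 m

7.92 mm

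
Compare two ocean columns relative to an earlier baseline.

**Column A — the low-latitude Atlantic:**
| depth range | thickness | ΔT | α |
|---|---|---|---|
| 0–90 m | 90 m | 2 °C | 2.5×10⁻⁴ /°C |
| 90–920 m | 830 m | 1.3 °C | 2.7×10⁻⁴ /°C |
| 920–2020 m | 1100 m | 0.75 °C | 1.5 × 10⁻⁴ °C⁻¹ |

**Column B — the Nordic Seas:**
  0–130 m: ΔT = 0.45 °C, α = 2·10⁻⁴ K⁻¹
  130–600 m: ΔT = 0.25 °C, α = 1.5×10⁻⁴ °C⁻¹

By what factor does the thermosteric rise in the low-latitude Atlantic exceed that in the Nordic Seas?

a factor of 16

A 90 × 2 × 2.5×10⁻⁴ = 0.04500 m
A Layer 2: 2.7×10⁻⁴ × 1.3 × 830 = 0.29133 m
A 1100 × 1.5×10⁻⁴ × 0.75 = 0.12375 m
A total: 0.46008 m
B 2×10⁻⁴ × 130 × 0.45 = 0.01170 m
B 130–600 m: 0.25 × 1.5×10⁻⁴ × 470 = 0.017625 m
B total: 0.029325 m
Ratio: 0.46008 / 0.029325 ≈ 15.69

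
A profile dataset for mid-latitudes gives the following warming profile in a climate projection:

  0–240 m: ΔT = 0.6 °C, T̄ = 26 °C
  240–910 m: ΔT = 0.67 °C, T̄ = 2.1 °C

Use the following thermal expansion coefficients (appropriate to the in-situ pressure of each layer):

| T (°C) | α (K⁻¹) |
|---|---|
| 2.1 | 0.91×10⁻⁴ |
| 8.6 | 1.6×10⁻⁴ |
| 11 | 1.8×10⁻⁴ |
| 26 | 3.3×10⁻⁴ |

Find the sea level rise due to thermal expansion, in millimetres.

88 mm of thermosteric rise

Layer 1 at 26 °C → α = 3.3×10⁻⁴ K⁻¹
Layer 2 at 2.1 °C → α = 0.91×10⁻⁴ K⁻¹
0–240 m: 3.3×10⁻⁴ × 240 × 0.6 = 0.04752 m
Layer 2: 0.91×10⁻⁴ × 0.67 × 670 = 0.0408499 m
Δh = 0.04752 + 0.0408499 = 0.0883699 m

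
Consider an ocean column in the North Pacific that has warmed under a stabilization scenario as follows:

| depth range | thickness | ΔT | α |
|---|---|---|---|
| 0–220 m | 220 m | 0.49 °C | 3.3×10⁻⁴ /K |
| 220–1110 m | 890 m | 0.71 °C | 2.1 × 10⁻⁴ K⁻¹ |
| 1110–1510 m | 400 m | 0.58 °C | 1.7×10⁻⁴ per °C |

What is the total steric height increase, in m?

about 0.208 m

Layer 1: 0.49 × 220 × 3.3×10⁻⁴ = 0.035574 m
Layer 2: 2.1×10⁻⁴ × 0.71 × 890 = 0.132699 m
Layer 3: 0.58 × 400 × 1.7×10⁻⁴ = 0.03944 m
Δh = 0.035574 + 0.132699 + 0.03944 = 0.207713 m ≈ 0.208 m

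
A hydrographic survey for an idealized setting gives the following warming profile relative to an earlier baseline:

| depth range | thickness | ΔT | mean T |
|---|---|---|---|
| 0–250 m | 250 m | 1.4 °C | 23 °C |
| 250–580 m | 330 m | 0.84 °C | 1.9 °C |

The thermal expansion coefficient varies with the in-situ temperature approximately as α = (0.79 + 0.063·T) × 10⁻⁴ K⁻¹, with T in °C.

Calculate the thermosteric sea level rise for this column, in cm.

10 cm of thermosteric rise

Layer 1: α = (0.79 + 0.063×23)×10⁻⁴ = 2.239×10⁻⁴ K⁻¹
Layer 2: α = (0.79 + 0.063×1.9)×10⁻⁴ = 0.9097×10⁻⁴ K⁻¹
250 × 2.239×10⁻⁴ × 1.4 = 0.078365 m
Layer 2: 0.9097×10⁻⁴ × 0.84 × 330 = 0.025216884 m
Δh = 0.078365 + 0.025216884 = 0.103581884 m ≈ 10 cm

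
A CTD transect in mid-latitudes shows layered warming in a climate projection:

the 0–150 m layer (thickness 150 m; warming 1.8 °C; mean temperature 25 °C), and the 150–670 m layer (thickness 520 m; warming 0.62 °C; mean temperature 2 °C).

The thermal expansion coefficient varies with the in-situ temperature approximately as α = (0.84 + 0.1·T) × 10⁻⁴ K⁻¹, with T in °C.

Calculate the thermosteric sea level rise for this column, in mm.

Δh ≈ 124 mm

Layer 1: α = (0.84 + 0.1×25)×10⁻⁴ = 3.34×10⁻⁴ K⁻¹
Layer 2: α = (0.84 + 0.1×2)×10⁻⁴ = 1.04×10⁻⁴ K⁻¹
0–150 m: 1.8 × 150 × 3.34×10⁻⁴ = 0.09018 m
150–670 m: 520 × 1.04×10⁻⁴ × 0.62 = 0.0335296 m
Δh = 0.09018 + 0.0335296 = 0.1237096 m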